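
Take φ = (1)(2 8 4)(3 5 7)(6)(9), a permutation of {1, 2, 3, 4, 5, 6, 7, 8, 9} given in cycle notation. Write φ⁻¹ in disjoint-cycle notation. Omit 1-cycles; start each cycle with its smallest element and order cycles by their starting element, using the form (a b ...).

Inverting a permutation written in cycle notation just reverses the order within every cycle.
Reversing each cycle of φ and rotating so the smallest element leads gives (2 4 8)(3 7 5).

(2 4 8)(3 7 5)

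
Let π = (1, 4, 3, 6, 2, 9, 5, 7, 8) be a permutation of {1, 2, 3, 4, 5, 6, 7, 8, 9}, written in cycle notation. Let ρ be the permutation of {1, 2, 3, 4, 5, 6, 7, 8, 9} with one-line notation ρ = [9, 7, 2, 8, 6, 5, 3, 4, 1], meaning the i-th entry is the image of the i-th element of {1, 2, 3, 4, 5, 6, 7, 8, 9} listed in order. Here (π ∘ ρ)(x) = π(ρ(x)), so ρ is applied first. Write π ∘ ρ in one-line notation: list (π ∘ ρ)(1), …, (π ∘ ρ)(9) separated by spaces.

Chase each element through ρ then π: 1 → 9 → 5; 2 → 7 → 8; 3 → 2 → 9; 4 → 8 → 1; 5 → 6 → 2; 6 → 5 → 7; 7 → 3 → 6; 8 → 4 → 3; 9 → 1 → 4.
Collecting the images, π ∘ ρ = [5 8 9 1 2 7 6 3 4].

5 8 9 1 2 7 6 3 4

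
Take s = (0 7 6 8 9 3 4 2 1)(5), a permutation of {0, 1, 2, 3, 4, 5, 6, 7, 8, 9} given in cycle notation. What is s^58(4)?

4 lies in the 9-cycle (0 7 6 8 9 3 4 2 1).
Powers repeat with period 9 on this cycle, and 58 mod 9 = 4, so s^58(4) = s^4(4).
Advancing 4 steps from 4: 4 → 2 → 1 → 0 → 7.

7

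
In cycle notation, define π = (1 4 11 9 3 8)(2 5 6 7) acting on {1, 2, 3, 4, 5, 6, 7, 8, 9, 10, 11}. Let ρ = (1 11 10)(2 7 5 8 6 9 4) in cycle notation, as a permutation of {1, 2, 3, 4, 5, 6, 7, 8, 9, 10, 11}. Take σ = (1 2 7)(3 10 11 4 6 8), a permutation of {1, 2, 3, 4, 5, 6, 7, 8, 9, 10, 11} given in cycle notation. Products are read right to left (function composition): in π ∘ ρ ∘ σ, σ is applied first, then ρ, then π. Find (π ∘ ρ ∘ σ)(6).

Chase 6: σ(6) = 8; ρ(8) = 6; π(6) = 7. Hence (π ∘ ρ ∘ σ)(6) = 7.

7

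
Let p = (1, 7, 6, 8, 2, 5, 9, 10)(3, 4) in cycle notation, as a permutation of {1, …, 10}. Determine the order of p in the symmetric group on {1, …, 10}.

The cycle type of p is (8, 2).
The order is lcm(8, 2) = 8.

8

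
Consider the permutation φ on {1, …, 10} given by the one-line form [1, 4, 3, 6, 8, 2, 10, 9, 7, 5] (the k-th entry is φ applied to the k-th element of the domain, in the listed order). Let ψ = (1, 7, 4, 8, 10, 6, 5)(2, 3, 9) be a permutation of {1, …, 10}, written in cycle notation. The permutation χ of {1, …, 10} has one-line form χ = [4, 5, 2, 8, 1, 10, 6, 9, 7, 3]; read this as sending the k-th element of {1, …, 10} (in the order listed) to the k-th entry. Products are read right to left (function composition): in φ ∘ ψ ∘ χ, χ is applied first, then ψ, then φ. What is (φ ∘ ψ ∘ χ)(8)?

4

Chase 8: χ(8) = 9; ψ(9) = 2; φ(2) = 4. Hence (φ ∘ ψ ∘ χ)(8) = 4.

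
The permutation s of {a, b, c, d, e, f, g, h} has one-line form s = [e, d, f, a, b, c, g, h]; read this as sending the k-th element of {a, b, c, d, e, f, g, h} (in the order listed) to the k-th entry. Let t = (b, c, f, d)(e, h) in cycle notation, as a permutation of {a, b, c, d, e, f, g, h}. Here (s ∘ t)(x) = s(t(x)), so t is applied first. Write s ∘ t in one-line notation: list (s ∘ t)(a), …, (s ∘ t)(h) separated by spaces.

e f c d h a g b

Chase each element through t then s: a → a → e; b → c → f; c → f → c; d → b → d; e → h → h; f → d → a; g → g → g; h → e → b.
So s ∘ t in one-line form is e f c d h a g b.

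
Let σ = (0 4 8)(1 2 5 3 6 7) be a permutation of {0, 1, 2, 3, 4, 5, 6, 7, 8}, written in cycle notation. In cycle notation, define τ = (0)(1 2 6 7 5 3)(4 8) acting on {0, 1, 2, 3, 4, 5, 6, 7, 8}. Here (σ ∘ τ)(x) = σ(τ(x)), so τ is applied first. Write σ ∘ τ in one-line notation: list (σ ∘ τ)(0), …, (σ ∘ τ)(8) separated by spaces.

4 5 7 2 0 6 1 3 8

(σ ∘ τ)(x) = σ(τ(x)). Computing each image: σ(τ(0)) = σ(0) = 4, σ(τ(1)) = σ(2) = 5, σ(τ(2)) = σ(6) = 7, σ(τ(3)) = σ(1) = 2, σ(τ(4)) = σ(8) = 0, σ(τ(5)) = σ(3) = 6, σ(τ(6)) = σ(7) = 1, σ(τ(7)) = σ(5) = 3, σ(τ(8)) = σ(4) = 8.
Hence σ ∘ τ = [4 5 7 2 0 6 1 3 8].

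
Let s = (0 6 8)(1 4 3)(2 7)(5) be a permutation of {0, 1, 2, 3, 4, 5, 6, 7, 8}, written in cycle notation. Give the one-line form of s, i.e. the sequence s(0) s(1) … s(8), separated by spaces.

Image by image: 0↦6, 1↦4, 2↦7, 3↦1, 4↦3, 5↦5, 6↦8, 7↦2, 8↦0.
So the one-line form is 6 4 7 1 3 5 8 2 0.

6 4 7 1 3 5 8 2 0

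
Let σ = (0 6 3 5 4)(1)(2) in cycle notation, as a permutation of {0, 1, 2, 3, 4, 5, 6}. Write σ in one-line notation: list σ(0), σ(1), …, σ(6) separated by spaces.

Each element maps to the next entry in its cycle (wrapping to the front): 0→6, 1→1, 2→2, 3→5, 4→0, 5→4, 6→3.
So the one-line form is 6 1 2 5 0 4 3.

6 1 2 5 0 4 3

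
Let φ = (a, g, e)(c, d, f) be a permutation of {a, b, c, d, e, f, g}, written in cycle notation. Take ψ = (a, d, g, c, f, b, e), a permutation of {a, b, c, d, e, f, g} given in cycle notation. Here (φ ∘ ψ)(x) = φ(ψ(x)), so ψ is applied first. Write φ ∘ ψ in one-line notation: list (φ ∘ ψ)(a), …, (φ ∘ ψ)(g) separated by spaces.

f a c e g b d

(φ ∘ ψ)(x) = φ(ψ(x)). Computing each image: φ(ψ(a)) = φ(d) = f, φ(ψ(b)) = φ(e) = a, φ(ψ(c)) = φ(f) = c, φ(ψ(d)) = φ(g) = e, φ(ψ(e)) = φ(a) = g, φ(ψ(f)) = φ(b) = b, φ(ψ(g)) = φ(c) = d.
Hence φ ∘ ψ = [f a c e g b d].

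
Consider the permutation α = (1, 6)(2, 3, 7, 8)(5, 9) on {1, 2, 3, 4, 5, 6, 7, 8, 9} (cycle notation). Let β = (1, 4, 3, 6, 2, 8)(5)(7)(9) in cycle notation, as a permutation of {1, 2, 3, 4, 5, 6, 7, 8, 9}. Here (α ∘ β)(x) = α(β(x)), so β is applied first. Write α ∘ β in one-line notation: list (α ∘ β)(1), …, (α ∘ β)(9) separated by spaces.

4 2 1 7 9 3 8 6 5

For each element, apply β then α: 1 → 4 → 4; 2 → 8 → 2; 3 → 6 → 1; 4 → 3 → 7; 5 → 5 → 9; 6 → 2 → 3; 7 → 7 → 8; 8 → 1 → 6; 9 → 9 → 5.
So α ∘ β in one-line form is 4 2 1 7 9 3 8 6 5.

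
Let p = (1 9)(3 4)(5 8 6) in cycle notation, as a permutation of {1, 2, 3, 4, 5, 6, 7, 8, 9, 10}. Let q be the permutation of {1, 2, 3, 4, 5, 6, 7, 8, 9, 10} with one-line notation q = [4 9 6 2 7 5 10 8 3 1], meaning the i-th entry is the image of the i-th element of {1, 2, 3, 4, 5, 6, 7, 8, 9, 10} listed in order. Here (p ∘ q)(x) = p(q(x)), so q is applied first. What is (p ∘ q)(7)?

10

First apply q: q(7) = 10, then p(10) = 10. Thus (p ∘ q)(7) = 10.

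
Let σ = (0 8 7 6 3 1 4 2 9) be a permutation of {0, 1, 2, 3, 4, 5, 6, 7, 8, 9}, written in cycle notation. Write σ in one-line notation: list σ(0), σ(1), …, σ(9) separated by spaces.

Reading each image from the cycles: 0→8, 1→4, 2→9, 3→1, 4→2, 5→5, 6→3, 7→6, 8→7, 9→0.
So the one-line form is 8 4 9 1 2 5 3 6 7 0.

8 4 9 1 2 5 3 6 7 0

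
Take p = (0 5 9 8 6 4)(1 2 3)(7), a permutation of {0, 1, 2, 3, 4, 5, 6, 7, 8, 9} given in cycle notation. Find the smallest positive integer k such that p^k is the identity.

6

The disjoint cycles have lengths 6, 3, 1.
The order of p is the least common multiple of its cycle lengths: lcm(6, 3) = 6.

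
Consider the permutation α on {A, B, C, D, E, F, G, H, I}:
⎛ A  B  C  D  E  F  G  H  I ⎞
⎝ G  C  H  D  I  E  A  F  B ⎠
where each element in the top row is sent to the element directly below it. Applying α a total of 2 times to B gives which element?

H

Tracing B → C → … returns to B after 6 steps, so B lies in a 6-cycle (B C H F E I).
Stepping 2 places around the cycle: B → C → H.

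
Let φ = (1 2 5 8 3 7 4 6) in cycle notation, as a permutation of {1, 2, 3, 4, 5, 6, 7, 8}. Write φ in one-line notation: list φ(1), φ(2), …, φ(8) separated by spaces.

Reading each image from the cycles: 1↦2, 2↦5, 3↦7, 4↦6, 5↦8, 6↦1, 7↦4, 8↦3.
So the one-line form is 2 5 7 6 8 1 4 3.

2 5 7 6 8 1 4 3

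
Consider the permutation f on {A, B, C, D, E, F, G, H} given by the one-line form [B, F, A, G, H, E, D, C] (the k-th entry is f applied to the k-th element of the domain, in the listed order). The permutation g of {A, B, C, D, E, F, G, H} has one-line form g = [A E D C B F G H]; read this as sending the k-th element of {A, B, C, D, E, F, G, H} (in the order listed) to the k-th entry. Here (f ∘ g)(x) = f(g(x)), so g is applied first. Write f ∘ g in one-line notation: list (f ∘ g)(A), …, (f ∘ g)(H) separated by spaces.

B H G A F E D C

(f ∘ g)(x) = f(g(x)). Computing each image: f(g(A)) = f(A) = B, f(g(B)) = f(E) = H, f(g(C)) = f(D) = G, f(g(D)) = f(C) = A, f(g(E)) = f(B) = F, f(g(F)) = f(F) = E, f(g(G)) = f(G) = D, f(g(H)) = f(H) = C.
Hence f ∘ g = [B H G A F E D C].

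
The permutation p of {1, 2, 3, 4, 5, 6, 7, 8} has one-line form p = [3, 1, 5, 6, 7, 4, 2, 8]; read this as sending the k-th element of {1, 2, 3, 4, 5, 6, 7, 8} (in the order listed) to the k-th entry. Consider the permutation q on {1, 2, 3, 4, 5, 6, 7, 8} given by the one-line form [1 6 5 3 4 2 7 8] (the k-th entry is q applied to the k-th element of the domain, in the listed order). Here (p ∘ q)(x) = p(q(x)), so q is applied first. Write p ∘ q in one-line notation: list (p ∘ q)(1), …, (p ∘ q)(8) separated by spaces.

(p ∘ q)(x) = p(q(x)). Computing each image: p(q(1)) = p(1) = 3, p(q(2)) = p(6) = 4, p(q(3)) = p(5) = 7, p(q(4)) = p(3) = 5, p(q(5)) = p(4) = 6, p(q(6)) = p(2) = 1, p(q(7)) = p(7) = 2, p(q(8)) = p(8) = 8.
Hence p ∘ q = [3 4 7 5 6 1 2 8].

3 4 7 5 6 1 2 8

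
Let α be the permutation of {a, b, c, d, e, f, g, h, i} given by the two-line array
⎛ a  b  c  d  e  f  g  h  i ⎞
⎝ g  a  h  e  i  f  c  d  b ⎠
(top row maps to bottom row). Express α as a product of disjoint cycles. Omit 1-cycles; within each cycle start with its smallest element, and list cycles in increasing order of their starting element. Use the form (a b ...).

From a: a → g → c → h → d → e → i → b → a, closing the cycle (a g c h d e i b).
Repeating from the next unused element and collecting all non-trivial cycles gives (a g c h d e i b).

(a g c h d e i b)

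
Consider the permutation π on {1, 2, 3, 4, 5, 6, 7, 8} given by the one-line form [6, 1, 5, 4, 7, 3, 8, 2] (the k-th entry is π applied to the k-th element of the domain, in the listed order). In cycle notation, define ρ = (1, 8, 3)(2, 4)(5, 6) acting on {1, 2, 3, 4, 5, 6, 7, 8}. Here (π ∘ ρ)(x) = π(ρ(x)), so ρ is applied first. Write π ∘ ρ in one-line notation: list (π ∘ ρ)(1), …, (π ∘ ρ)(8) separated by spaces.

2 4 6 1 3 7 8 5

(π ∘ ρ)(x) = π(ρ(x)). Computing each image: π(ρ(1)) = π(8) = 2, π(ρ(2)) = π(4) = 4, π(ρ(3)) = π(1) = 6, π(ρ(4)) = π(2) = 1, π(ρ(5)) = π(6) = 3, π(ρ(6)) = π(5) = 7, π(ρ(7)) = π(7) = 8, π(ρ(8)) = π(3) = 5.
Hence π ∘ ρ = [2 4 6 1 3 7 8 5].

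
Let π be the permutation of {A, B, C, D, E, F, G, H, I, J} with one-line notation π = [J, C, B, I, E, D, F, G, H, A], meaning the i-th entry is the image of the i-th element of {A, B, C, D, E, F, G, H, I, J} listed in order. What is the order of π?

10

The disjoint-cycle form of π has cycle lengths 5, 2, 2, 1.
The order is lcm(5, 2, 2) = 10.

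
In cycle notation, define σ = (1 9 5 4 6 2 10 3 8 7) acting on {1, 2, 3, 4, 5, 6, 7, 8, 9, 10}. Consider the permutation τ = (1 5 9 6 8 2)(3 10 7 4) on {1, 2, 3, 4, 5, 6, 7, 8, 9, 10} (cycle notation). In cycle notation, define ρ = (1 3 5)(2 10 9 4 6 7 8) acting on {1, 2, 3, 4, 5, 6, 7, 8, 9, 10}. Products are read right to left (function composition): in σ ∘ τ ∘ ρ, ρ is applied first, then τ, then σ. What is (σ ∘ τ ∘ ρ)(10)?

Apply the permutations in order: ρ(10) = 9, then τ(9) = 6, then σ(6) = 2. So (σ ∘ τ ∘ ρ)(10) = 2.

2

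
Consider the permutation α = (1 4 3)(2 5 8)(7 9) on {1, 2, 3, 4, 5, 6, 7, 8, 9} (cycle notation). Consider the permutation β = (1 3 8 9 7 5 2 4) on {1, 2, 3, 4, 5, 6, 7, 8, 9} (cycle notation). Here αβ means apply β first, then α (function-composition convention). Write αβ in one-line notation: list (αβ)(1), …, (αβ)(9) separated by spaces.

(αβ)(x) = α(β(x)). Computing each image: α(β(1)) = α(3) = 1, α(β(2)) = α(4) = 3, α(β(3)) = α(8) = 2, α(β(4)) = α(1) = 4, α(β(5)) = α(2) = 5, α(β(6)) = α(6) = 6, α(β(7)) = α(5) = 8, α(β(8)) = α(9) = 7, α(β(9)) = α(7) = 9.
Hence αβ = [1 3 2 4 5 6 8 7 9].

1 3 2 4 5 6 8 7 9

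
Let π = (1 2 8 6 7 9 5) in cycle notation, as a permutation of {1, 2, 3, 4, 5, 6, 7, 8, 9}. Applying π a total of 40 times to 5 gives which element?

5 lies in the 7-cycle (1 2 8 6 7 9 5).
On a 7-cycle, π^7 is the identity, so π^40 = π^5 there (40 ≡ 5 mod 7).
Stepping 5 places around the cycle: 5 → 1 → 2 → 8 → 6 → 7.

7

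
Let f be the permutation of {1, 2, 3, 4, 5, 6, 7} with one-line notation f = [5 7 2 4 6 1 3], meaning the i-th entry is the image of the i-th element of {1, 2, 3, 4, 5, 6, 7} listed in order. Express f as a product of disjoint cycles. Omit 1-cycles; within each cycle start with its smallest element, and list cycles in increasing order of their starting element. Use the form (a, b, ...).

From 1: 1 → 5 → 6 → 1, closing the cycle (1, 5, 6).
Continuing from each remaining unvisited element yields (1, 5, 6)(2, 7, 3).

(1, 5, 6)(2, 7, 3)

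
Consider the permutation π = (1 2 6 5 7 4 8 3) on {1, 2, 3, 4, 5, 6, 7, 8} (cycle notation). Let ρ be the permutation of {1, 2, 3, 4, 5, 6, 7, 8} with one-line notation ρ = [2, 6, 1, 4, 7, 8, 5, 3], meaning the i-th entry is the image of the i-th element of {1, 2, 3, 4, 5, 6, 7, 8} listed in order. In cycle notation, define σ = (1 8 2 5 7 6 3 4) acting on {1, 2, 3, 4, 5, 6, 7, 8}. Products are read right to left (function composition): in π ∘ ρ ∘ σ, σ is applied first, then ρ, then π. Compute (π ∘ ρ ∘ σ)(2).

Apply the permutations in order: σ(2) = 5, then ρ(5) = 7, then π(7) = 4. So (π ∘ ρ ∘ σ)(2) = 4.

4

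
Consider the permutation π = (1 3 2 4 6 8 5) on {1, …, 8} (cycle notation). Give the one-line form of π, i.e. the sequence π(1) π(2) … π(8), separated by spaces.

3 4 2 6 1 8 7 5

Image by image: 1↦3, 2↦4, 3↦2, 4↦6, 5↦1, 6↦8, 7↦7, 8↦5.
So the one-line form is 3 4 2 6 1 8 7 5.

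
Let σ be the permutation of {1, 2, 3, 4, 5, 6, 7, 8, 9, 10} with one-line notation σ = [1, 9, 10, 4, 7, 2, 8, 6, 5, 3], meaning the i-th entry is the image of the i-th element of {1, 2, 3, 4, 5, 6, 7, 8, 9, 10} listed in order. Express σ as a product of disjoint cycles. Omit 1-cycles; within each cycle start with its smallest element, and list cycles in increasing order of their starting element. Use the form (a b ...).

(2 9 5 7 8 6)(3 10)

Start at 2 and follow images: 2 → 9 → 5 → 7 → 8 → 6 → 2, giving the cycle (2 9 5 7 8 6).
Continuing from each remaining unvisited element yields (2 9 5 7 8 6)(3 10).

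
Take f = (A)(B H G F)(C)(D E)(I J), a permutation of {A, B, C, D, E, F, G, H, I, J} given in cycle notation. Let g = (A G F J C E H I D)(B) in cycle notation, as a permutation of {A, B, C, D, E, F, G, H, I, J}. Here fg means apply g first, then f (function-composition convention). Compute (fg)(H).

First apply g: g(H) = I, then f(I) = J. Thus (fg)(H) = J.

J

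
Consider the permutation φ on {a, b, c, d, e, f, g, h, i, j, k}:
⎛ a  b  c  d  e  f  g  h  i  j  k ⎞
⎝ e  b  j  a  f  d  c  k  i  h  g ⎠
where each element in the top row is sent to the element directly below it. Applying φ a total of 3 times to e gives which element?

Tracing e → f → … returns to e after 4 steps, so e lies in a 4-cycle (a, e, f, d).
Stepping 3 places around the cycle: e → f → d → a.

a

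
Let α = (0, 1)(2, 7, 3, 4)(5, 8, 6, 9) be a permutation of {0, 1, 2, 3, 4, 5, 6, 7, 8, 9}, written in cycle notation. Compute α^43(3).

3 lies in the 4-cycle (2, 7, 3, 4).
Powers repeat with period 4 on this cycle, and 43 mod 4 = 3, so α^43(3) = α^3(3).
Stepping 3 places around the cycle: 3 → 4 → 2 → 7.

7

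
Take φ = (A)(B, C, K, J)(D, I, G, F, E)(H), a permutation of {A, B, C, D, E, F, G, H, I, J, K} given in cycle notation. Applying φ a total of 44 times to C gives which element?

C lies in the 4-cycle (B, C, K, J).
Since the cycle has length 4, φ^44 acts on it the same as φ^0 (44 mod 4 = 0).
So φ^44(C) = C.

C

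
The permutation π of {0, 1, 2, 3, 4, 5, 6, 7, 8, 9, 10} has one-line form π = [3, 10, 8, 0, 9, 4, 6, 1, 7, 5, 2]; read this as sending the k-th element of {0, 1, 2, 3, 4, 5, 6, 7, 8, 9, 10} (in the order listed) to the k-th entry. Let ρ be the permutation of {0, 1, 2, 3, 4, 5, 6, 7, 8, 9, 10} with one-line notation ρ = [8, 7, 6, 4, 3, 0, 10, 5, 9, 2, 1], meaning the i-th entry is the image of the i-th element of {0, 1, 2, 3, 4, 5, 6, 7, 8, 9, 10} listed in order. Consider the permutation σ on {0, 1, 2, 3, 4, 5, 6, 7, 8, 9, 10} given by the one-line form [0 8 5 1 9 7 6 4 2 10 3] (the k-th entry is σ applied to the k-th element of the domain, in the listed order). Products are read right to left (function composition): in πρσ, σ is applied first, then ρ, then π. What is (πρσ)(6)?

2

(πρσ)(6) = π(ρ(σ(6))). σ(6) = 6, then ρ(6) = 10, then π(10) = 2, so the result is 2.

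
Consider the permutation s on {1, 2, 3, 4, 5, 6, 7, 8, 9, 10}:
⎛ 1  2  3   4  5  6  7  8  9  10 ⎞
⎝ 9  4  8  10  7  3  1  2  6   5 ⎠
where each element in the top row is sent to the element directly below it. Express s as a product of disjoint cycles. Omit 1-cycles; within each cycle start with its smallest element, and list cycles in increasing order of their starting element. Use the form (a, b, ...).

(1, 9, 6, 3, 8, 2, 4, 10, 5, 7)

Iterating s from 1 gives 1 → 9 → 6 → 3 → 8 → 2 → 4 → 10 → 5 → 7 → 1; that is the 10-cycle (1, 9, 6, 3, 8, 2, 4, 10, 5, 7).
Repeating from the next unused element and collecting all non-trivial cycles gives (1, 9, 6, 3, 8, 2, 4, 10, 5, 7).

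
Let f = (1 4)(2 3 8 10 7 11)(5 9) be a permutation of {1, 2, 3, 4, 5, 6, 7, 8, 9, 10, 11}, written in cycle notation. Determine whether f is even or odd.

The cycle lengths are 6, 2, 2, 1.
A cycle is odd iff its length is even; f has 3 even-length cycles, so sgn(f) = (−1)^3 and f is odd.

odd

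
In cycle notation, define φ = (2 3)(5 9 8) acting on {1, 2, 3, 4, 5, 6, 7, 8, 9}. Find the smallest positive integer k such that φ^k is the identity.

6

The cycle type of φ is (3, 2, 1, 1, 1, 1).
The order is lcm(3, 2) = 6.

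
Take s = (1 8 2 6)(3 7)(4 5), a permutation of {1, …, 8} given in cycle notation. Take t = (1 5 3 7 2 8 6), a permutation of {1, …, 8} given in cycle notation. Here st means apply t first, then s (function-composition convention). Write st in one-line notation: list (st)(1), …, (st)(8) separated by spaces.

For each element, apply t then s: 1 → 5 → 4; 2 → 8 → 2; 3 → 7 → 3; 4 → 4 → 5; 5 → 3 → 7; 6 → 1 → 8; 7 → 2 → 6; 8 → 6 → 1.
Collecting the images, st = [4 2 3 5 7 8 6 1].

4 2 3 5 7 8 6 1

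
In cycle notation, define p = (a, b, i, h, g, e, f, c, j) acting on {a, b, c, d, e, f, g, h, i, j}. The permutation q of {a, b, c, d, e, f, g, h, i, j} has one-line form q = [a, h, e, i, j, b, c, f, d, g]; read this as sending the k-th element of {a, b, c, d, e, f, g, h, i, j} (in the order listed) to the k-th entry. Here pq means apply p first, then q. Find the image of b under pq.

d

p(b) = i, then q(i) = d; composing gives (pq)(b) = d.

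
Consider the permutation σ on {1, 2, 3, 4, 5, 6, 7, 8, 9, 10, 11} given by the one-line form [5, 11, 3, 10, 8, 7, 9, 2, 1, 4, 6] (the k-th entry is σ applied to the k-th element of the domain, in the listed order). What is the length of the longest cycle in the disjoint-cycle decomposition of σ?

8

Decomposing into disjoint cycles gives (1, 5, 8, 2, 11, 6, 7, 9)(4, 10); the longest has length 8.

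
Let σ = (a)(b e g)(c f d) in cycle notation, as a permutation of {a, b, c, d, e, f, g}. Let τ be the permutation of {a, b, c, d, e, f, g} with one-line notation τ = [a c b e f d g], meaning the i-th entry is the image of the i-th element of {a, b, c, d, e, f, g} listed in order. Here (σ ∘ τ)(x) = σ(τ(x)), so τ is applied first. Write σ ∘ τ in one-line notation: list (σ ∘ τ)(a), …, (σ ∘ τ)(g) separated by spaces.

a f e g d c b

(σ ∘ τ)(x) = σ(τ(x)). Computing each image: σ(τ(a)) = σ(a) = a, σ(τ(b)) = σ(c) = f, σ(τ(c)) = σ(b) = e, σ(τ(d)) = σ(e) = g, σ(τ(e)) = σ(f) = d, σ(τ(f)) = σ(d) = c, σ(τ(g)) = σ(g) = b.
Hence σ ∘ τ = [a f e g d c b].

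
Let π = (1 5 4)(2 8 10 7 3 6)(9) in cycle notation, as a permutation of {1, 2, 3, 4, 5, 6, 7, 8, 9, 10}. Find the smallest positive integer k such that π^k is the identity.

6

The disjoint cycles have lengths 6, 3, 1.
The order is lcm(6, 3) = 6.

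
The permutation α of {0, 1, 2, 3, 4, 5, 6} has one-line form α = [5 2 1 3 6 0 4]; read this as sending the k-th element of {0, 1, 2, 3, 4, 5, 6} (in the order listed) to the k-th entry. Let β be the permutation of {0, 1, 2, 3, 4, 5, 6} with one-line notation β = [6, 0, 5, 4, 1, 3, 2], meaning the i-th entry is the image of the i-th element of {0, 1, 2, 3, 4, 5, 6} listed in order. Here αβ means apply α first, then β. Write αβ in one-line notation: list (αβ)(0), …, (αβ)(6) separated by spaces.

Chase each element through α then β: 0 → 5 → 3; 1 → 2 → 5; 2 → 1 → 0; 3 → 3 → 4; 4 → 6 → 2; 5 → 0 → 6; 6 → 4 → 1.
So αβ in one-line form is 3 5 0 4 2 6 1.

3 5 0 4 2 6 1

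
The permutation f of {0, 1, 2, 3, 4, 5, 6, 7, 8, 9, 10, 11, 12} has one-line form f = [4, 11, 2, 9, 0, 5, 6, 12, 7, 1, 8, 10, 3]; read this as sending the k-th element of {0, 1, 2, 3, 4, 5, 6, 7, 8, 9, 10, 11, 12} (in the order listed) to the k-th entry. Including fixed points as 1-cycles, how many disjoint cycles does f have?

5

The cycle decomposition is (0, 4)(1, 11, 10, 8, 7, 12, 3, 9)(2)(5)(6), which has 5 cycles (counting 1-cycles).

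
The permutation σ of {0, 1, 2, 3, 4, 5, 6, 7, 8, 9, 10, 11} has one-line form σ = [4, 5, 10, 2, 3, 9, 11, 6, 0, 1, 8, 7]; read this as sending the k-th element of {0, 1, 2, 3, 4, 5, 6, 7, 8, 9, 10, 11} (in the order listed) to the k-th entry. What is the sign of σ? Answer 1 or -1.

In disjoint-cycle form the cycle lengths are 6, 3, 3.
A cycle is odd iff its length is even; σ has 1 even-length cycle, so sgn(σ) = (−1)^1 and σ is odd.

-1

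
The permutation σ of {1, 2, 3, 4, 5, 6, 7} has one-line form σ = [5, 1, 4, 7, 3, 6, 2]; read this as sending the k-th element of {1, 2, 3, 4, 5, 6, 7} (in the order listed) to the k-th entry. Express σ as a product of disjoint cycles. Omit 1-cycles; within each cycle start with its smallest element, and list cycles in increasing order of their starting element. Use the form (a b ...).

Iterating σ from 1 gives 1 → 5 → 3 → 4 → 7 → 2 → 1; that is the 6-cycle (1 5 3 4 7 2).
Repeating from the next unused element and collecting all non-trivial cycles gives (1 5 3 4 7 2).

(1 5 3 4 7 2)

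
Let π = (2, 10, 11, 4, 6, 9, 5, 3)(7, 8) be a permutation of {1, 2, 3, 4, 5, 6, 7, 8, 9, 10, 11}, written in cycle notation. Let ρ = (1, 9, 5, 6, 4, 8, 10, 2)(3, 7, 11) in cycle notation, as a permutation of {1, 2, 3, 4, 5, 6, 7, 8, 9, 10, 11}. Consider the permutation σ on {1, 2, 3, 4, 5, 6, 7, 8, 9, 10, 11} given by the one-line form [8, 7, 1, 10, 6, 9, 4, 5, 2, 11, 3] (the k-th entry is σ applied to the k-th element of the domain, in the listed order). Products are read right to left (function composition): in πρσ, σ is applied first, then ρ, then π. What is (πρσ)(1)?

Chase 1: σ(1) = 8; ρ(8) = 10; π(10) = 11. Hence (πρσ)(1) = 11.

11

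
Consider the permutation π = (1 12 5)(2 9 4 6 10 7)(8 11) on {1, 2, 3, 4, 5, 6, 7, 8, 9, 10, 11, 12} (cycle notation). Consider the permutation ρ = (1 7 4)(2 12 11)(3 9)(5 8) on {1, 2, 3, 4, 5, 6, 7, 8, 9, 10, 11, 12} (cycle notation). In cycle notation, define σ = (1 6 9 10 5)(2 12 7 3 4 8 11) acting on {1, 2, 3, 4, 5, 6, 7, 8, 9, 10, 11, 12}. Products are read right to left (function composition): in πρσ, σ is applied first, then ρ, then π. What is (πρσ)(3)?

(πρσ)(3) = π(ρ(σ(3))). σ(3) = 4, then ρ(4) = 1, then π(1) = 12, so the result is 12.

12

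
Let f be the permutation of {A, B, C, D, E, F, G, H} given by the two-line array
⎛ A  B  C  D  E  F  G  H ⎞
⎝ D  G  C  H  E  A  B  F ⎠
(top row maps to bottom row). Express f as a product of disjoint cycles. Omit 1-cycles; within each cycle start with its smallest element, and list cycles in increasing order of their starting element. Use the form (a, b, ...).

Start at A and follow images: A → D → H → F → A, giving the cycle (A, D, H, F).
Continuing from each remaining unvisited element yields (A, D, H, F)(B, G).

(A, D, H, F)(B, G)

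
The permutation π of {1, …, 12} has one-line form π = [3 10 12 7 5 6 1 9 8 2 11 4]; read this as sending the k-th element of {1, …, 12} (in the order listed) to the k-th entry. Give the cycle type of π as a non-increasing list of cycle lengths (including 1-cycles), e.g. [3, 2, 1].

[5, 2, 2, 1, 1, 1]

The disjoint cycles are (1, 3, 12, 4, 7)(2, 10)(5)(6)(8, 9)(11), with lengths 5, 2, 2, 1, 1, 1 in non-increasing order.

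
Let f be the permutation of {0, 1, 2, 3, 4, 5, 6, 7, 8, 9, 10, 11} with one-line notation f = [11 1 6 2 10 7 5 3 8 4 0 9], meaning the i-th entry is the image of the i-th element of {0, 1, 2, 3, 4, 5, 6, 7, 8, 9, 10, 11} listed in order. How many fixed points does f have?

2

The fixed points (elements with f(x) = x) are {1, 8}, so there are 2.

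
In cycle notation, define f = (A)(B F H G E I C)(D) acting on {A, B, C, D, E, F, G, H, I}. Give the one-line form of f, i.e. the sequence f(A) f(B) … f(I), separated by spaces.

A F B D I H E G C

Reading each image from the cycles: A→A, B→F, C→B, D→D, E→I, F→H, G→E, H→G, I→C.
Listing these in domain order gives A F B D I H E G C.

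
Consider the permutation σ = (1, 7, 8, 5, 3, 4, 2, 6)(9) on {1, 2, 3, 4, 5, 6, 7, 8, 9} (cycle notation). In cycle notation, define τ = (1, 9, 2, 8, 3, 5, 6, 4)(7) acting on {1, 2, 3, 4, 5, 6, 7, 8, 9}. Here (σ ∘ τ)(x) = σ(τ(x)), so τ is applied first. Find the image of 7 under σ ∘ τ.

τ(7) = 7, then σ(7) = 8; composing gives (σ ∘ τ)(7) = 8.

8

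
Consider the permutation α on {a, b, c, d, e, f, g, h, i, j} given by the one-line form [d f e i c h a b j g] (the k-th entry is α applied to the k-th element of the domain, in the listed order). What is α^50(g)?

g

Tracing g → a → … returns to g after 5 steps, so g lies in a 5-cycle (a d i j g).
Since the cycle has length 5, α^50 acts on it the same as α^0 (50 mod 5 = 0).
So α^50(g) = g.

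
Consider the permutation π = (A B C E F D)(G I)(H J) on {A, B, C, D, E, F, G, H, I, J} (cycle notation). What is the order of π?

6

The cycle type of π is (6, 2, 2).
The order is lcm(6, 2, 2) = 6.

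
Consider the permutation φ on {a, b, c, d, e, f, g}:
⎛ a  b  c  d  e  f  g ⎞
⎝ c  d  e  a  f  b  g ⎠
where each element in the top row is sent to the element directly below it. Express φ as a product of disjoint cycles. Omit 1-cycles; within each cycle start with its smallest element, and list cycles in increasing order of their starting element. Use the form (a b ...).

(a c e f b d)

From a: a → c → e → f → b → d → a, closing the cycle (a c e f b d).
Continuing from each remaining unvisited element yields (a c e f b d).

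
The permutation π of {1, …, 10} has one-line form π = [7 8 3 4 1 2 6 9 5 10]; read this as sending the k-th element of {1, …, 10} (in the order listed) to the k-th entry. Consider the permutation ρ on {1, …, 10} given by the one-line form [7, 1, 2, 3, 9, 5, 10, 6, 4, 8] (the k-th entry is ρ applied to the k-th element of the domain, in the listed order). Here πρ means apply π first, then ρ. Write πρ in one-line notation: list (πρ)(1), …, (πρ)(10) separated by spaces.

10 6 2 3 7 1 5 4 9 8

(πρ)(x) = ρ(π(x)). Computing each image: ρ(π(1)) = ρ(7) = 10, ρ(π(2)) = ρ(8) = 6, ρ(π(3)) = ρ(3) = 2, ρ(π(4)) = ρ(4) = 3, ρ(π(5)) = ρ(1) = 7, ρ(π(6)) = ρ(2) = 1, ρ(π(7)) = ρ(6) = 5, ρ(π(8)) = ρ(9) = 4, ρ(π(9)) = ρ(5) = 9, ρ(π(10)) = ρ(10) = 8.
Hence πρ = [10 6 2 3 7 1 5 4 9 8].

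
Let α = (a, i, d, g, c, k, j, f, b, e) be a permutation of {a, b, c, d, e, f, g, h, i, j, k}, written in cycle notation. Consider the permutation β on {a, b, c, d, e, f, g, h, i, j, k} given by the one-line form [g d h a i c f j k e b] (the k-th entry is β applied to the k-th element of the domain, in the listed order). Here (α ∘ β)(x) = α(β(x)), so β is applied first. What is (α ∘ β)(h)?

β(h) = j, then α(j) = f; composing gives (α ∘ β)(h) = f.

f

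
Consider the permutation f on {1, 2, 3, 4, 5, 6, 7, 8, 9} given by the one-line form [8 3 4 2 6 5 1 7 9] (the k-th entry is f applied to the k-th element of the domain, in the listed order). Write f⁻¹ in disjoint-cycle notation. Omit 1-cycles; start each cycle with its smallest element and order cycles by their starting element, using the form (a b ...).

(1 7 8)(2 4 3)(5 6)

The cycle decomposition of f is (1 8 7)(2 3 4)(5 6).
The inverse reverses every cycle; in canonical form, f⁻¹ = (1 7 8)(2 4 3)(5 6).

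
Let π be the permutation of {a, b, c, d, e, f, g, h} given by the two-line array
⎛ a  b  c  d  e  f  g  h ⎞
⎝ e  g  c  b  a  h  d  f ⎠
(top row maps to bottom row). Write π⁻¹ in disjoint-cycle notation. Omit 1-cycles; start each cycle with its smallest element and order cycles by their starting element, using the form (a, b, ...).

First write π in disjoint cycles: (a, e)(b, g, d)(f, h).
The inverse reverses every cycle; in canonical form, π⁻¹ = (a, e)(b, d, g)(f, h).

(a, e)(b, d, g)(f, h)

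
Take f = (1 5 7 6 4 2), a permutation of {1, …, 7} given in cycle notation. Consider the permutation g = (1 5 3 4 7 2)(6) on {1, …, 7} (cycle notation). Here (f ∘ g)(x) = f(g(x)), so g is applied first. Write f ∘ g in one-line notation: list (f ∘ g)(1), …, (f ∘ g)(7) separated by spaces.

(f ∘ g)(x) = f(g(x)). Computing each image: f(g(1)) = f(5) = 7, f(g(2)) = f(1) = 5, f(g(3)) = f(4) = 2, f(g(4)) = f(7) = 6, f(g(5)) = f(3) = 3, f(g(6)) = f(6) = 4, f(g(7)) = f(2) = 1.
Hence f ∘ g = [7 5 2 6 3 4 1].

7 5 2 6 3 4 1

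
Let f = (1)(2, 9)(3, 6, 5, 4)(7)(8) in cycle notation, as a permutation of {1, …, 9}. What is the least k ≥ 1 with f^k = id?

4

The cycle type of f is (4, 2, 1, 1, 1).
The order of f is the least common multiple of its cycle lengths: lcm(4, 2) = 4.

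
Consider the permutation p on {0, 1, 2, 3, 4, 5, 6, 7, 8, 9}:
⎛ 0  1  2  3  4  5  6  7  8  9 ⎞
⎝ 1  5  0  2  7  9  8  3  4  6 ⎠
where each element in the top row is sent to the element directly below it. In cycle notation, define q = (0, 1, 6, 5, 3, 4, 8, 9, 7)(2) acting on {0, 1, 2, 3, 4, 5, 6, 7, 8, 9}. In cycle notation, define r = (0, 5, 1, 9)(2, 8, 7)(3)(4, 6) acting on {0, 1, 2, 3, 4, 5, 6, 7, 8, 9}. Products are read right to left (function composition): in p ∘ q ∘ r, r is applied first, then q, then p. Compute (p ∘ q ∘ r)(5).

8

Apply the permutations in order: r(5) = 1, then q(1) = 6, then p(6) = 8. So (p ∘ q ∘ r)(5) = 8.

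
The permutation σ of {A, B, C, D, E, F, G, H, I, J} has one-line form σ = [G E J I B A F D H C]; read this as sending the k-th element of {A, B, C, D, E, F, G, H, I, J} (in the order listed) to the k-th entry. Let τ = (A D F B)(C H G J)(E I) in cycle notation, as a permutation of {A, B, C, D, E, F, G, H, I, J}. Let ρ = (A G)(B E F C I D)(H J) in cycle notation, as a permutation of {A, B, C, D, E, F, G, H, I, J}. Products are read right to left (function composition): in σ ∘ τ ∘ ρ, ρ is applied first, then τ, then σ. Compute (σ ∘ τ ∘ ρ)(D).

Chase D: ρ(D) = B; τ(B) = A; σ(A) = G. Hence (σ ∘ τ ∘ ρ)(D) = G.

G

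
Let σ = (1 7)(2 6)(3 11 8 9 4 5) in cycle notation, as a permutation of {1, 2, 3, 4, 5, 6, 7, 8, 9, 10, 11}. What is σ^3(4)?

11

4 lies in the 6-cycle (3 11 8 9 4 5).
Stepping 3 places around the cycle: 4 → 5 → 3 → 11.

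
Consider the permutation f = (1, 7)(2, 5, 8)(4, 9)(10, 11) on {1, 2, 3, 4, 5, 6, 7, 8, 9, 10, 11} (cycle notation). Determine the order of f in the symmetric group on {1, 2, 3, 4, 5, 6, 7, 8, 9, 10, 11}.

The cycle type of f is (3, 2, 2, 2, 1, 1).
Since disjoint cycles commute, ord(f) = lcm(3, 2, 2, 2) = 6.

6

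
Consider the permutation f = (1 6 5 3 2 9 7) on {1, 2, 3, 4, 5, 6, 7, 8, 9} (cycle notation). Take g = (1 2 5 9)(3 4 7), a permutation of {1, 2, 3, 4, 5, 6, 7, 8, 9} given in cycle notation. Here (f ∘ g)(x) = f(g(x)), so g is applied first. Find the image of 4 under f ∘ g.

(f ∘ g)(4) = f(g(4)). g(4) = 7, then f(7) = 1. So (f ∘ g)(4) = 1.

1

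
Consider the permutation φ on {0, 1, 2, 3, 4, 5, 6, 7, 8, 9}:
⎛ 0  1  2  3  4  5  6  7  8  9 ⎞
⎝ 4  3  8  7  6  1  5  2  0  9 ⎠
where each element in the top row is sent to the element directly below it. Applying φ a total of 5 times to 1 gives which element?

0

Tracing 1 → 3 → … returns to 1 after 9 steps, so 1 lies in a 9-cycle (0 4 6 5 1 3 7 2 8).
Advancing 5 steps from 1: 1 → 3 → 7 → 2 → 8 → 0.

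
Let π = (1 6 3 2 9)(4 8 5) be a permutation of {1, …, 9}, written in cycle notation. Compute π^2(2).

2 lies in the 5-cycle (1 6 3 2 9).
Advancing 2 steps from 2: 2 → 9 → 1.

1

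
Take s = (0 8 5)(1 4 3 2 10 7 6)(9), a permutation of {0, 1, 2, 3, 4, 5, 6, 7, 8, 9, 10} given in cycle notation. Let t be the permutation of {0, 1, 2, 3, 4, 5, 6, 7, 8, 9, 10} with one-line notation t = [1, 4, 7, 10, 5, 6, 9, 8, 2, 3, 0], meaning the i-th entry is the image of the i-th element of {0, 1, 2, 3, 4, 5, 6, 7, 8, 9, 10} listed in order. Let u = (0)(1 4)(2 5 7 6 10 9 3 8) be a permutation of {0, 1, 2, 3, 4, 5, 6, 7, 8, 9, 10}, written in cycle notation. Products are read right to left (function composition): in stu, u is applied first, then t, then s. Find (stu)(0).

4

Chase 0: u(0) = 0; t(0) = 1; s(1) = 4. Hence (stu)(0) = 4.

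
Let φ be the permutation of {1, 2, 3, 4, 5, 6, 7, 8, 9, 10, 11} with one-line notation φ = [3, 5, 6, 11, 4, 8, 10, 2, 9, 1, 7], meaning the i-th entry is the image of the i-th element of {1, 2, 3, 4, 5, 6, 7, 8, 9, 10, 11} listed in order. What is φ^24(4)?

Tracing 4 → 11 → … returns to 4 after 10 steps, so 4 lies in a 10-cycle (1, 3, 6, 8, 2, 5, 4, 11, 7, 10).
Since the cycle has length 10, φ^24 acts on it the same as φ^4 (24 mod 10 = 4).
Advancing 4 steps from 4: 4 → 11 → 7 → 10 → 1.

1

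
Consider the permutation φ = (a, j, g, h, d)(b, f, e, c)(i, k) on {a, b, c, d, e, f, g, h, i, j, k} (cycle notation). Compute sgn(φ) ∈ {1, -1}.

1

The cycle lengths are 5, 4, 2.
A cycle is odd iff its length is even; φ has 2 even-length cycles, so sgn(φ) = (−1)^2 and φ is even.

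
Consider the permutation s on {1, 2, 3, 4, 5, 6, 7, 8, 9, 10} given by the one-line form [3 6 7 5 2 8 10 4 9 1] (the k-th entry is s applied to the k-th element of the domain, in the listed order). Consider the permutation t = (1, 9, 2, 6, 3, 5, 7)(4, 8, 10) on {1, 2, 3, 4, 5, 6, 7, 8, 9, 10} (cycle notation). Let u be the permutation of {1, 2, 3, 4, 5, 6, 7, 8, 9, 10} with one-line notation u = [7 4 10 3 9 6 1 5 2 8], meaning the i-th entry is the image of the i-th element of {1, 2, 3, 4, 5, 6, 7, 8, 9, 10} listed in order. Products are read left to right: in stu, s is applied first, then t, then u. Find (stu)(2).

Apply the permutations in order: s(2) = 6, then t(6) = 3, then u(3) = 10. So (stu)(2) = 10.

10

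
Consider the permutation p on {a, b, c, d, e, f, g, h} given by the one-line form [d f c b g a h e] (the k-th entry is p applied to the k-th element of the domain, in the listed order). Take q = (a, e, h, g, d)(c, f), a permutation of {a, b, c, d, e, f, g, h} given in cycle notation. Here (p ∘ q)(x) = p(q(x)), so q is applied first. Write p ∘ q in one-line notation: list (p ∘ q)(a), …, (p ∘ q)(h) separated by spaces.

(p ∘ q)(x) = p(q(x)). Computing each image: p(q(a)) = p(e) = g, p(q(b)) = p(b) = f, p(q(c)) = p(f) = a, p(q(d)) = p(a) = d, p(q(e)) = p(h) = e, p(q(f)) = p(c) = c, p(q(g)) = p(d) = b, p(q(h)) = p(g) = h.
Hence p ∘ q = [g f a d e c b h].

g f a d e c b h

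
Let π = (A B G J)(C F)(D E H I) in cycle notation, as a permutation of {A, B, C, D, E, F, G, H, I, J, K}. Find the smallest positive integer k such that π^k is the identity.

The disjoint cycles have lengths 4, 4, 2, 1.
The order of π is the least common multiple of its cycle lengths: lcm(4, 4, 2) = 4.

4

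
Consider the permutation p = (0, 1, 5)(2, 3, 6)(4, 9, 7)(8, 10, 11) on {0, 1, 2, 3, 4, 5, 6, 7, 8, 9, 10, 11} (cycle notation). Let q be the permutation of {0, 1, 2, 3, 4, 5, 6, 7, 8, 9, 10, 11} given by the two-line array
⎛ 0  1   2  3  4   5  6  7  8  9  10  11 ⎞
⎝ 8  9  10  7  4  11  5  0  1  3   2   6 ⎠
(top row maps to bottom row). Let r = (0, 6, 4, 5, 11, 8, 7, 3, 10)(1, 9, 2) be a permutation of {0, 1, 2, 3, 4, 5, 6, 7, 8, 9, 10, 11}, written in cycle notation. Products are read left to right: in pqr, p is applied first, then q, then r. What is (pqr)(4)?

(pqr)(4) = r(q(p(4))). p(4) = 9, then q(9) = 3, then r(3) = 10, so the result is 10.

10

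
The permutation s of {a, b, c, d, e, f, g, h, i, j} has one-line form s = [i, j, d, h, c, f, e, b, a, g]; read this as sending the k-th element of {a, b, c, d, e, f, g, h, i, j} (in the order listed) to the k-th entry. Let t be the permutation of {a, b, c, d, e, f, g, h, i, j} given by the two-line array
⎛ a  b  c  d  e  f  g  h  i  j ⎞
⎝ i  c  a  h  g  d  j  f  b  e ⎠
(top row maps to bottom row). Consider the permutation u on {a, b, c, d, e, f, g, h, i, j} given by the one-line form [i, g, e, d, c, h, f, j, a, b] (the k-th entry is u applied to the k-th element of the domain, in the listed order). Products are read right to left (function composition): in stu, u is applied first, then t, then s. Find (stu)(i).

Apply the permutations in order: u(i) = a, then t(a) = i, then s(i) = a. So (stu)(i) = a.

a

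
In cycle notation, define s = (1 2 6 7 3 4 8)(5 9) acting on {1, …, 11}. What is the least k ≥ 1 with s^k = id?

14

The disjoint cycles have lengths 7, 2, 1, 1.
The order is lcm(7, 2) = 14.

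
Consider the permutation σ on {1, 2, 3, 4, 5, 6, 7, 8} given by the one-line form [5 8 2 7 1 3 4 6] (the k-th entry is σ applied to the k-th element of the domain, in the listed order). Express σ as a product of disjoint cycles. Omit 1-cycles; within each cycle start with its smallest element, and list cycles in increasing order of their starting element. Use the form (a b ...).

(1 5)(2 8 6 3)(4 7)

Start at 1 and follow images: 1 → 5 → 1, giving the cycle (1 5).
Continuing from each remaining unvisited element yields (1 5)(2 8 6 3)(4 7).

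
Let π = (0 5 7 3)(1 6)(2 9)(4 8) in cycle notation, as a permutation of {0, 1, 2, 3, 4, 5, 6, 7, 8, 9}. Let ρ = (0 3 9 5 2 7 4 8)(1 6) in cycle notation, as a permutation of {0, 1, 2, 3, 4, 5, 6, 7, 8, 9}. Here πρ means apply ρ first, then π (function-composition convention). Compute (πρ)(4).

4

ρ(4) = 8, then π(8) = 4; composing gives (πρ)(4) = 4.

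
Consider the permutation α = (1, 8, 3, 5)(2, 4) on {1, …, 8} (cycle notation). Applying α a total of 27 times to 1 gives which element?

1 lies in the 4-cycle (1, 8, 3, 5).
Since the cycle has length 4, α^27 acts on it the same as α^3 (27 mod 4 = 3).
Advancing 3 steps from 1: 1 → 8 → 3 → 5.

5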